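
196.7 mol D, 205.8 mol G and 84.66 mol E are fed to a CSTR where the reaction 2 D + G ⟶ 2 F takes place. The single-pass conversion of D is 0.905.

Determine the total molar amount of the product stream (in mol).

398 mol

D reacted = 0.905 × 196.7 = 178 mol; ν_D = −2, so ξ = 178/2 = 89.01 mol.
Outlet amounts (n = n₀ + ν ξ):
  D: 196.7 − 2(89.01) = 18.69
  G: 205.8 − 1(89.01) = 116.8
  F: 0 + 2(89.01) = 178
  E: 84.66 (inert)
Total out = 18.69 + 116.8 + 178 + 84.66 = 398.2 mol.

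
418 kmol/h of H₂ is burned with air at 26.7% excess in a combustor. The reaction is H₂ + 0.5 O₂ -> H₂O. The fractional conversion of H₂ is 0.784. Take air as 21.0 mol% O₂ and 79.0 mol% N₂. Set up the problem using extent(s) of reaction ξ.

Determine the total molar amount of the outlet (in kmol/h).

Stoichiometric O₂ = 0.5 × 418 = 209 kmol/h; O₂ fed = 209 × 1.267 = 264.8 kmol/h.
N₂ fed = 264.8 × 79/21 = 996.2 kmol/h.
Fuel reacted = 0.784 × 418 → ξ = 327.7 kmol/h.
Outlet (n = n₀ + ν ξ):
  H₂: 418 − 1(327.7) = 90.29
  O₂: 264.8 − 0.5(327.7) = 100.9
  N₂: 996.2 (inert)
  H₂O: 0 + 1(327.7) = 327.7
Total out = 90.29 + 100.9 + 996.2 + 327.7 = 1515 kmol/h.

1520 kmol/h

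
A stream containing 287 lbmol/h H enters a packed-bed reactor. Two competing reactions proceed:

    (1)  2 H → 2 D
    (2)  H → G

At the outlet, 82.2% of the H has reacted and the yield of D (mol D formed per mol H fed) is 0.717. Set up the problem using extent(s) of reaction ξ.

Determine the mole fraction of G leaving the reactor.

0.105

Yield of D: 2ξ₁ / 287 = 0.717 → ξ₁ = 102.9 lbmol/h.
Conversion of H: 2ξ₁ + 1ξ₂ = 0.822 × 287 = 235.9 → ξ₂ = 30.13 lbmol/h.
Outlet amounts (n = n₀ + Σ ν·ξ):
  H: 287 − 2(102.9) − 1(30.13) = 51.09
  D: 0 + 2(102.9) = 205.8
  G: 0 + 1(30.13) = 30.13
Total out = 287 lbmol/h; y_G = 30.13 / 287 = 0.105.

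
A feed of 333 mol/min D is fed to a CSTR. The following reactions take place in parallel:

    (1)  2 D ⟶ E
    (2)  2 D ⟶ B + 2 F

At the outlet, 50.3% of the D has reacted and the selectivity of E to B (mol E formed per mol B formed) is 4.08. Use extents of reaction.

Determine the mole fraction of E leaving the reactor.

Conversion of D: D consumed = 0.503 × 333 = 167.5 mol/min = 2ξ₁ + 2ξ₂.
Selectivity: 1ξ₁ / (1ξ₂) = 4.08 → ξ₁ = 4.08 ξ₂.
Substitute: (2·4.08 + 2) ξ₂ = 167.5 → ξ₂ = 16.49 mol/min, ξ₁ = 67.26 mol/min.
Outlet amounts (n = n₀ + Σ ν·ξ):
  D: 333 − 2(67.26) − 2(16.49) = 165.5
  E: 0 + 1(67.26) = 67.26
  B: 0 + 1(16.49) = 16.49
  F: 0 + 2(16.49) = 32.97
Total out = 282.2 mol/min; y_E = 67.26 / 282.2 = 0.2383.

0.238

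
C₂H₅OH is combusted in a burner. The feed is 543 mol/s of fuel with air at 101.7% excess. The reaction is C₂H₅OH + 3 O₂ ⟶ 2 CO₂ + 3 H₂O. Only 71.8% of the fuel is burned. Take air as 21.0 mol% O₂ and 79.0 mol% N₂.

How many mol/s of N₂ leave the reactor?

12400 mol/s

Stoichiometric O₂ = 3 × 543 = 1629 mol/s; O₂ fed = 1629 × 2.017 = 3286 mol/s.
N₂ fed = 3286 × 79/21 = 12360 mol/s.
Fuel reacted = 0.718 × 543 → ξ = 389.9 mol/s.
Outlet (n = n₀ + ν ξ):
  C₂H₅OH: 543 − 1(389.9) = 153.1
  O₂: 3286 − 3(389.9) = 2116
  N₂: 12360 (inert)
  CO₂: 0 + 2(389.9) = 779.7
  H₂O: 0 + 3(389.9) = 1170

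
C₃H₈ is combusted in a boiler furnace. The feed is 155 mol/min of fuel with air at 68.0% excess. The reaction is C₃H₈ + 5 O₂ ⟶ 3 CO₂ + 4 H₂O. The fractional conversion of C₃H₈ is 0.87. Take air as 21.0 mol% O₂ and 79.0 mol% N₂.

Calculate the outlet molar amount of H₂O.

539 mol/min

Stoichiometric O₂ = 5 × 155 = 775 mol/min; O₂ fed = 775 × 1.680 = 1302 mol/min.
N₂ fed = 1302 × 79/21 = 4898 mol/min.
Fuel reacted = 0.87 × 155 → ξ = 134.8 mol/min.
Outlet (n = n₀ + ν ξ):
  C₃H₈: 155 − 1(134.8) = 20.15
  O₂: 1302 − 5(134.8) = 627.8
  N₂: 4898 (inert)
  CO₂: 0 + 3(134.8) = 404.5
  H₂O: 0 + 4(134.8) = 539.4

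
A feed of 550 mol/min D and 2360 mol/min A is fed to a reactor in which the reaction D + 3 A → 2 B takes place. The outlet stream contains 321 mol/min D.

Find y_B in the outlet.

0.187

For D: n = n₀ − 1ξ → 321 = 550 − 1ξ, giving ξ = 229 mol/min.
Outlet amounts (n = n₀ + ν ξ):
  D: 550 − 1(229) = 321
  A: 2360 − 3(229) = 1673
  B: 0 + 2(229) = 458
Total out = 2452 mol/min; y_B = 458 / 2452 = 0.1868.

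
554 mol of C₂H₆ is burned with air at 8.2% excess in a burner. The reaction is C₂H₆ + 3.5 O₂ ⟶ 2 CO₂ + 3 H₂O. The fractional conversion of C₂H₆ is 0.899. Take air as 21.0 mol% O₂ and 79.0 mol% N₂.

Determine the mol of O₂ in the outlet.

355 mol

Stoichiometric O₂ = 3.5 × 554 = 1939 mol; O₂ fed = 1939 × 1.082 = 2098 mol.
N₂ fed = 2098 × 79/21 = 7892 mol.
Fuel reacted = 0.899 × 554 → ξ = 498 mol.
Outlet (n = n₀ + ν ξ):
  C₂H₆: 554 − 1(498) = 55.95
  O₂: 2098 − 3.5(498) = 354.8
  N₂: 7892 (inert)
  CO₂: 0 + 2(498) = 996.1
  H₂O: 0 + 3(498) = 1494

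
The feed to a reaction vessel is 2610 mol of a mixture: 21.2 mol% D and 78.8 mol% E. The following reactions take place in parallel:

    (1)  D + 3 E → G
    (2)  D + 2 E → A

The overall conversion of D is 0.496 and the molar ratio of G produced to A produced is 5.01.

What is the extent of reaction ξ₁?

Conversion of D: D consumed = 0.496 × 553.3 = 274.4 mol = 1ξ₁ + 1ξ₂.
Selectivity: 1ξ₁ / (1ξ₂) = 5.01 → ξ₁ = 5.01 ξ₂.
Substitute: (1·5.01 + 1) ξ₂ = 274.4 → ξ₂ = 45.67 mol, ξ₁ = 228.8 mol.
Outlet amounts (n = n₀ + Σ ν·ξ):
  D: 553.3 − 1(228.8) − 1(45.67) = 278.9
  E: 2057 − 3(228.8) − 2(45.67) = 1279
  G: 0 + 1(228.8) = 228.8
  A: 0 + 1(45.67) = 45.67

ξ₁ = 229 mol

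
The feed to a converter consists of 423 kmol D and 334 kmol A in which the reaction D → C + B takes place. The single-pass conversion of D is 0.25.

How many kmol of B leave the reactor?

D reacted = 0.25 × 423 = 105.8 kmol; ν_D = −1, so ξ = 105.8/1 = 105.8 kmol.
Outlet amounts (n = n₀ + ν ξ):
  D: 423 − 1(105.8) = 317.2
  C: 0 + 1(105.8) = 105.8
  B: 0 + 1(105.8) = 105.8
  A: 334 (inert)

106 kmol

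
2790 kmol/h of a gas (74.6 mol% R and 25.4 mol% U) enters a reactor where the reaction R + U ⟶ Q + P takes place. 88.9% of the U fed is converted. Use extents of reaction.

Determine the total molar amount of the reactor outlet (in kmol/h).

2790 kmol/h

U reacted = 0.889 × 708.7 = 630 kmol/h; ν_U = −1, so ξ = 630/1 = 630 kmol/h.
Outlet amounts (n = n₀ + ν ξ):
  R: 2081 − 1(630) = 1451
  U: 708.7 − 1(630) = 78.66
  Q: 0 + 1(630) = 630
  P: 0 + 1(630) = 630
Total out = 1451 + 78.66 + 630 + 630 = 2790 kmol/h.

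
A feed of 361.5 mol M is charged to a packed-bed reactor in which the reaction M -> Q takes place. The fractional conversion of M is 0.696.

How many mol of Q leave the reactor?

252 mol

M reacted = 0.696 × 361.5 = 251.6 mol; ν_M = −1, so ξ = 251.6/1 = 251.6 mol.
Outlet amounts (n = n₀ + ν ξ):
  M: 361.5 − 1(251.6) = 109.9
  Q: 0 + 1(251.6) = 251.6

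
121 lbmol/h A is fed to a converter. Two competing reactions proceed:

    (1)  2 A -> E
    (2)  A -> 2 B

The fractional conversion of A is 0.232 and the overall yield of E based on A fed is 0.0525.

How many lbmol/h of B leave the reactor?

30.7 lbmol/h

Yield of E: 1ξ₁ / 121 = 0.0525 → ξ₁ = 6.353 lbmol/h.
Conversion of A: 2ξ₁ + 1ξ₂ = 0.232 × 121 = 28.07 → ξ₂ = 15.37 lbmol/h.
Outlet amounts (n = n₀ + Σ ν·ξ):
  A: 121 − 2(6.353) − 1(15.37) = 92.93
  E: 0 + 1(6.353) = 6.353
  B: 0 + 2(15.37) = 30.73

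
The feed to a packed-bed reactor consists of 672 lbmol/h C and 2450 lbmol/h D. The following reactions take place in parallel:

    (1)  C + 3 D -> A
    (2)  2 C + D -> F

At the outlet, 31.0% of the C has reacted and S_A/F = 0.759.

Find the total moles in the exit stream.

2800 lbmol/h

Conversion of C: C consumed = 0.31 × 672 = 208.3 lbmol/h = 1ξ₁ + 2ξ₂.
Selectivity: 1ξ₁ / (1ξ₂) = 0.759 → ξ₁ = 0.759 ξ₂.
Substitute: (1·0.759 + 2) ξ₂ = 208.3 → ξ₂ = 75.51 lbmol/h, ξ₁ = 57.31 lbmol/h.
Outlet amounts (n = n₀ + Σ ν·ξ):
  C: 672 − 1(57.31) − 2(75.51) = 463.7
  D: 2450 − 3(57.31) − 1(75.51) = 2203
  A: 0 + 1(57.31) = 57.31
  F: 0 + 1(75.51) = 75.51
Total out = 463.7 + 2203 + 57.31 + 75.51 = 2799 lbmol/h.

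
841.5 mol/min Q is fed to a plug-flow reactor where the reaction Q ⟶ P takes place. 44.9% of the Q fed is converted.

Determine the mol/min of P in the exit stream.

378 mol/min

Q reacted = 0.449 × 841.5 = 377.8 mol/min; ν_Q = −1, so ξ = 377.8/1 = 377.8 mol/min.
Outlet amounts (n = n₀ + ν ξ):
  Q: 841.5 − 1(377.8) = 463.7
  P: 0 + 1(377.8) = 377.8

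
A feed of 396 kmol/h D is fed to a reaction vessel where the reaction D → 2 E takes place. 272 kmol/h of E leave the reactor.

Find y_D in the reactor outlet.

0.489

For E: n = n₀ + 2ξ → 272 = 0 + 2ξ, giving ξ = 136 kmol/h.
Outlet amounts (n = n₀ + ν ξ):
  D: 396 − 1(136) = 260
  E: 0 + 2(136) = 272
Total out = 532 kmol/h; y_D = 260 / 532 = 0.4887.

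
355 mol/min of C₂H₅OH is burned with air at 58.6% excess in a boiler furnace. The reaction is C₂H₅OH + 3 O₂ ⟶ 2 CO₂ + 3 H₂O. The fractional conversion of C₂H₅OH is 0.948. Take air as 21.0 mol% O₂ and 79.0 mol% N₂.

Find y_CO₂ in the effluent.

Stoichiometric O₂ = 3 × 355 = 1065 mol/min; O₂ fed = 1065 × 1.586 = 1689 mol/min.
N₂ fed = 1689 × 79/21 = 6354 mol/min.
Fuel reacted = 0.948 × 355 → ξ = 336.5 mol/min.
Outlet (n = n₀ + ν ξ):
  C₂H₅OH: 355 − 1(336.5) = 18.46
  O₂: 1689 − 3(336.5) = 679.5
  N₂: 6354 (inert)
  CO₂: 0 + 2(336.5) = 673.1
  H₂O: 0 + 3(336.5) = 1010
Total out = 8735 mol/min; y_CO₂ = 673.1 / 8735 = 0.07706.

0.0771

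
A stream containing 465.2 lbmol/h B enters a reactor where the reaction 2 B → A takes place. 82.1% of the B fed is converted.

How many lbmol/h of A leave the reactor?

B reacted = 0.821 × 465.2 = 381.9 lbmol/h; ν_B = −2, so ξ = 381.9/2 = 191 lbmol/h.
Outlet amounts (n = n₀ + ν ξ):
  B: 465.2 − 2(191) = 83.27
  A: 0 + 1(191) = 191

191 lbmol/h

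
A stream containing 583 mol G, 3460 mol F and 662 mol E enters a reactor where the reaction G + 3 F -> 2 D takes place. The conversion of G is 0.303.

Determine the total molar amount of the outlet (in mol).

G reacted = 0.303 × 583 = 176.6 mol; ν_G = −1, so ξ = 176.6/1 = 176.6 mol.
Outlet amounts (n = n₀ + ν ξ):
  G: 583 − 1(176.6) = 406.4
  F: 3460 − 3(176.6) = 2930
  D: 0 + 2(176.6) = 353.3
  E: 662 (inert)
Total out = 406.4 + 2930 + 353.3 + 662 = 4352 mol.

4350 mol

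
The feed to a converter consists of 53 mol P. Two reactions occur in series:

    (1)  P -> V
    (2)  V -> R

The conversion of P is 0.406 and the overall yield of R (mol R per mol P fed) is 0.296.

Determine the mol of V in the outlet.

Conversion of P: P consumed = 1ξ₁ = 0.406 × 53 → ξ₁ = 21.52 mol.
Yield of R: 1ξ₂ / 53 = 0.296 → ξ₂ = 15.69 mol.
Outlet amounts (n = n₀ + Σ ν·ξ):
  P: 53 − 1(21.52) = 31.48
  V: 0 + 1(21.52) − 1(15.69) = 5.83
  R: 0 + 1(15.69) = 15.69

5.83 mol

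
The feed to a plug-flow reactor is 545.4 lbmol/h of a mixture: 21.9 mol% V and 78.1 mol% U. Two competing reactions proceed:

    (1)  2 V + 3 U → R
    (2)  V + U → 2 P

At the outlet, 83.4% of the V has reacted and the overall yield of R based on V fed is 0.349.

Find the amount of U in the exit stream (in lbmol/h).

285 lbmol/h

Yield of R: 1ξ₁ / 119.4 = 0.349 → ξ₁ = 41.69 lbmol/h.
Conversion of V: 2ξ₁ + 1ξ₂ = 0.834 × 119.4 = 99.62 → ξ₂ = 16.24 lbmol/h.
Outlet amounts (n = n₀ + Σ ν·ξ):
  V: 119.4 − 2(41.69) − 1(16.24) = 19.83
  U: 426 − 3(41.69) − 1(16.24) = 284.7
  R: 0 + 1(41.69) = 41.69
  P: 0 + 2(16.24) = 32.49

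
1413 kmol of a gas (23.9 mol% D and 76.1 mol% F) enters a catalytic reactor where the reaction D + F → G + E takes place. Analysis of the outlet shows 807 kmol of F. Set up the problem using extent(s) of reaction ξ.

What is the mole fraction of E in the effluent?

For F: n = n₀ − 1ξ → 807 = 1075 − 1ξ, giving ξ = 268.3 kmol.
Outlet amounts (n = n₀ + ν ξ):
  D: 337.7 − 1(268.3) = 69.41
  F: 1075 − 1(268.3) = 807
  G: 0 + 1(268.3) = 268.3
  E: 0 + 1(268.3) = 268.3
Total out = 1413 kmol; y_E = 268.3 / 1413 = 0.1899.

0.19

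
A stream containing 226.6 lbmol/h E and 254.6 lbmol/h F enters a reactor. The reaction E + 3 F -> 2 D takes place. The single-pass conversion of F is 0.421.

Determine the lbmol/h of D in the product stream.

F reacted = 0.421 × 254.6 = 107.2 lbmol/h; ν_F = −3, so ξ = 107.2/3 = 35.73 lbmol/h.
Outlet amounts (n = n₀ + ν ξ):
  E: 226.6 − 1(35.73) = 190.9
  F: 254.6 − 3(35.73) = 147.4
  D: 0 + 2(35.73) = 71.46

71.5 lbmol/h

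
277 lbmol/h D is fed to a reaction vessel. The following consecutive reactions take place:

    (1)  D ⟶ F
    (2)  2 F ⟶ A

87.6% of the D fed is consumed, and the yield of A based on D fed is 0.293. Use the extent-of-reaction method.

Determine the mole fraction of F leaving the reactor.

Conversion of D: D consumed = 1ξ₁ = 0.876 × 277 → ξ₁ = 242.7 lbmol/h.
Yield of A: 1ξ₂ / 277 = 0.293 → ξ₂ = 81.16 lbmol/h.
Outlet amounts (n = n₀ + Σ ν·ξ):
  D: 277 − 1(242.7) = 34.35
  F: 0 + 1(242.7) − 2(81.16) = 80.33
  A: 0 + 1(81.16) = 81.16
Total out = 195.8 lbmol/h; y_F = 80.33 / 195.8 = 0.4102.

0.41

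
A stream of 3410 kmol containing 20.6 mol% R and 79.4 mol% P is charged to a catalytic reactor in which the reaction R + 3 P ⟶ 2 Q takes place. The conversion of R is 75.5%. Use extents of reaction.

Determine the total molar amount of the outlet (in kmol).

2350 kmol

R reacted = 0.755 × 702.5 = 530.4 kmol; ν_R = −1, so ξ = 530.4/1 = 530.4 kmol.
Outlet amounts (n = n₀ + ν ξ):
  R: 702.5 − 1(530.4) = 172.1
  P: 2708 − 3(530.4) = 1116
  Q: 0 + 2(530.4) = 1061
Total out = 172.1 + 1116 + 1061 = 2349 kmol.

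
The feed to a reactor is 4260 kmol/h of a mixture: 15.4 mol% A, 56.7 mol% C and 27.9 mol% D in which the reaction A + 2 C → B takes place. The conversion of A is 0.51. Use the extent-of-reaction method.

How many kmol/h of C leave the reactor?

A reacted = 0.51 × 656 = 334.6 kmol/h; ν_A = −1, so ξ = 334.6/1 = 334.6 kmol/h.
Outlet amounts (n = n₀ + ν ξ):
  A: 656 − 1(334.6) = 321.5
  C: 2415 − 2(334.6) = 1746
  B: 0 + 1(334.6) = 334.6
  D: 1189 (inert)

1750 kmol/h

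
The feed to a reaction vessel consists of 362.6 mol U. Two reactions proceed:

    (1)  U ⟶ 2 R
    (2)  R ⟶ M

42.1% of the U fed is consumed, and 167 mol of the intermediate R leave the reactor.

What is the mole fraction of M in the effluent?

Conversion of U: U consumed = 1ξ₁ = 0.421 × 362.6 → ξ₁ = 152.7 mol.
R balance: n_R = 0 + 2ξ₁ − 1ξ₂ = 167 → ξ₂ = (2·152.7 − 167)/1 = 138.3 mol.
Outlet amounts (n = n₀ + Σ ν·ξ):
  U: 362.6 − 1(152.7) = 209.9
  R: 0 + 2(152.7) − 1(138.3) = 167
  M: 0 + 1(138.3) = 138.3
Total out = 515.3 mol; y_M = 138.3 / 515.3 = 0.2684.

0.268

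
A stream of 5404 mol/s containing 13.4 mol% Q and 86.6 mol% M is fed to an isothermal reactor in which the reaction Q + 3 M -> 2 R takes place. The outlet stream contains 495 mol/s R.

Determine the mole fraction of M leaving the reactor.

For R: n = n₀ + 2ξ → 495 = 0 + 2ξ, giving ξ = 247.5 mol/s.
Outlet amounts (n = n₀ + ν ξ):
  Q: 724.1 − 1(247.5) = 476.6
  M: 4680 − 3(247.5) = 3937
  R: 0 + 2(247.5) = 495
Total out = 4909 mol/s; y_M = 3937 / 4909 = 0.8021.

0.802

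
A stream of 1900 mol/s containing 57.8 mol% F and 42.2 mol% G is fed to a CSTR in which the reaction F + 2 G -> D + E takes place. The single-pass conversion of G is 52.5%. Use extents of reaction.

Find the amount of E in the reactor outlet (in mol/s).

G reacted = 0.525 × 801.8 = 420.9 mol/s; ν_G = −2, so ξ = 420.9/2 = 210.5 mol/s.
Outlet amounts (n = n₀ + ν ξ):
  F: 1098 − 1(210.5) = 887.7
  G: 801.8 − 2(210.5) = 380.9
  D: 0 + 1(210.5) = 210.5
  E: 0 + 1(210.5) = 210.5

210 mol/s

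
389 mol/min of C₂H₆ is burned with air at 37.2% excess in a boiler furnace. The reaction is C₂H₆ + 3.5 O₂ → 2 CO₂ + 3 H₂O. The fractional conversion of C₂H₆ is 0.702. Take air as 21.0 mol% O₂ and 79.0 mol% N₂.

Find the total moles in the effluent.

Stoichiometric O₂ = 3.5 × 389 = 1362 mol/min; O₂ fed = 1362 × 1.372 = 1868 mol/min.
N₂ fed = 1868 × 79/21 = 7027 mol/min.
Fuel reacted = 0.702 × 389 → ξ = 273.1 mol/min.
Outlet (n = n₀ + ν ξ):
  C₂H₆: 389 − 1(273.1) = 115.9
  O₂: 1868 − 3.5(273.1) = 912.2
  N₂: 7027 (inert)
  CO₂: 0 + 2(273.1) = 546.2
  H₂O: 0 + 3(273.1) = 819.2
Total out = 115.9 + 912.2 + 7027 + 546.2 + 819.2 = 9421 mol/min.

9420 mol/min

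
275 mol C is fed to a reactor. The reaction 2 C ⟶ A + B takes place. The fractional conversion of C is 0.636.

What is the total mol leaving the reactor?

C reacted = 0.636 × 275 = 174.9 mol; ν_C = −2, so ξ = 174.9/2 = 87.45 mol.
Outlet amounts (n = n₀ + ν ξ):
  C: 275 − 2(87.45) = 100.1
  A: 0 + 1(87.45) = 87.45
  B: 0 + 1(87.45) = 87.45
Total out = 100.1 + 87.45 + 87.45 = 275 mol.

275 mol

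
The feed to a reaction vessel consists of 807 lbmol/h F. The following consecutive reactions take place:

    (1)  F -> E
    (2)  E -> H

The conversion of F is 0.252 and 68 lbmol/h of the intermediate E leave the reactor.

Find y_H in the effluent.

0.168

Conversion of F: F consumed = 1ξ₁ = 0.252 × 807 → ξ₁ = 203.4 lbmol/h.
E balance: n_E = 0 + 1ξ₁ − 1ξ₂ = 68 → ξ₂ = (1·203.4 − 68)/1 = 135.4 lbmol/h.
Outlet amounts (n = n₀ + Σ ν·ξ):
  F: 807 − 1(203.4) = 603.6
  E: 0 + 1(203.4) − 1(135.4) = 68
  H: 0 + 1(135.4) = 135.4
Total out = 807 lbmol/h; y_H = 135.4 / 807 = 0.1677.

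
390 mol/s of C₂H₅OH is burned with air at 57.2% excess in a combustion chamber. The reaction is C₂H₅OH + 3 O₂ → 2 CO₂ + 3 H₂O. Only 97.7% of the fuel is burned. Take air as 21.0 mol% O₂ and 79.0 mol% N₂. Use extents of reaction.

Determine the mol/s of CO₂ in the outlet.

Stoichiometric O₂ = 3 × 390 = 1170 mol/s; O₂ fed = 1170 × 1.572 = 1839 mol/s.
N₂ fed = 1839 × 79/21 = 6919 mol/s.
Fuel reacted = 0.977 × 390 → ξ = 381 mol/s.
Outlet (n = n₀ + ν ξ):
  C₂H₅OH: 390 − 1(381) = 8.97
  O₂: 1839 − 3(381) = 696.2
  N₂: 6919 (inert)
  CO₂: 0 + 2(381) = 762.1
  H₂O: 0 + 3(381) = 1143

762 mol/s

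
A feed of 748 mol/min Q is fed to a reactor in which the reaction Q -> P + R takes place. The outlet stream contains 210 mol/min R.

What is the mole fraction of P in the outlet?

0.219

For R: n = n₀ + 1ξ → 210 = 0 + 1ξ, giving ξ = 210 mol/min.
Outlet amounts (n = n₀ + ν ξ):
  Q: 748 − 1(210) = 538
  P: 0 + 1(210) = 210
  R: 0 + 1(210) = 210
Total out = 958 mol/min; y_P = 210 / 958 = 0.2192.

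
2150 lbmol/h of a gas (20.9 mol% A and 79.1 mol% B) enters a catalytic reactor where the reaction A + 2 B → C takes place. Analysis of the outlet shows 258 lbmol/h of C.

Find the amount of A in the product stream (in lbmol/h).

191 lbmol/h

For C: n = n₀ + 1ξ → 258 = 0 + 1ξ, giving ξ = 258 lbmol/h.
Outlet amounts (n = n₀ + ν ξ):
  A: 449.4 − 1(258) = 191.4
  B: 1701 − 2(258) = 1185
  C: 0 + 1(258) = 258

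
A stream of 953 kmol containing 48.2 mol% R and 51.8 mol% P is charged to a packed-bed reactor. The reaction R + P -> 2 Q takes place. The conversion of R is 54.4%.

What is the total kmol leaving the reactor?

953 kmol

R reacted = 0.544 × 459.3 = 249.9 kmol; ν_R = −1, so ξ = 249.9/1 = 249.9 kmol.
Outlet amounts (n = n₀ + ν ξ):
  R: 459.3 − 1(249.9) = 209.5
  P: 493.7 − 1(249.9) = 243.8
  Q: 0 + 2(249.9) = 499.8
Total out = 209.5 + 243.8 + 499.8 = 953 kmol.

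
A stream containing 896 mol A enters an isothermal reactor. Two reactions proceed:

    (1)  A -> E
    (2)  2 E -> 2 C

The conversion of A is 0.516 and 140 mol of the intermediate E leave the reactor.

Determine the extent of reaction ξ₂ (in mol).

ξ₂ = 161 mol

Conversion of A: A consumed = 1ξ₁ = 0.516 × 896 → ξ₁ = 462.3 mol.
E balance: n_E = 0 + 1ξ₁ − 2ξ₂ = 140 → ξ₂ = (1·462.3 − 140)/2 = 161.2 mol.
Outlet amounts (n = n₀ + Σ ν·ξ):
  A: 896 − 1(462.3) = 433.7
  E: 0 + 1(462.3) − 2(161.2) = 140
  C: 0 + 2(161.2) = 322.3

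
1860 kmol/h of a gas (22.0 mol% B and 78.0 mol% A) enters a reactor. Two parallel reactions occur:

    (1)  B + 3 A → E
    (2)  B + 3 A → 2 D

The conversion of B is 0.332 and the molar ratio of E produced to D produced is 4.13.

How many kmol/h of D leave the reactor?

Conversion of B: B consumed = 0.332 × 409.2 = 135.9 kmol/h = 1ξ₁ + 1ξ₂.
Selectivity: 1ξ₁ / (2ξ₂) = 4.13 → ξ₁ = 8.26 ξ₂.
Substitute: (1·8.26 + 1) ξ₂ = 135.9 → ξ₂ = 14.67 kmol/h, ξ₁ = 121.2 kmol/h.
Outlet amounts (n = n₀ + Σ ν·ξ):
  B: 409.2 − 1(121.2) − 1(14.67) = 273.3
  A: 1451 − 3(121.2) − 3(14.67) = 1043
  E: 0 + 1(121.2) = 121.2
  D: 0 + 2(14.67) = 29.34

29.3 kmol/h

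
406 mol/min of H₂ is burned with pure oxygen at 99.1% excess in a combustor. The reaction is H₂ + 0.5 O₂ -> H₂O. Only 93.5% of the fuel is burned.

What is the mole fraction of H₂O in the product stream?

0.612

Stoichiometric O₂ = 0.5 × 406 = 203 mol/min; O₂ fed = 203 × 1.991 = 404.2 mol/min.
Fuel reacted = 0.935 × 406 → ξ = 379.6 mol/min.
Outlet (n = n₀ + ν ξ):
  H₂: 406 − 1(379.6) = 26.39
  O₂: 404.2 − 0.5(379.6) = 214.4
  H₂O: 0 + 1(379.6) = 379.6
Total out = 620.4 mol/min; y_H₂O = 379.6 / 620.4 = 0.6119.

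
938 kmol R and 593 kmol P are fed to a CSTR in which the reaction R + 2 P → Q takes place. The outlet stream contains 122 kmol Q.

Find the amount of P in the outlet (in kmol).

349 kmol

For Q: n = n₀ + 1ξ → 122 = 0 + 1ξ, giving ξ = 122 kmol.
Outlet amounts (n = n₀ + ν ξ):
  R: 938 − 1(122) = 816
  P: 593 − 2(122) = 349
  Q: 0 + 1(122) = 122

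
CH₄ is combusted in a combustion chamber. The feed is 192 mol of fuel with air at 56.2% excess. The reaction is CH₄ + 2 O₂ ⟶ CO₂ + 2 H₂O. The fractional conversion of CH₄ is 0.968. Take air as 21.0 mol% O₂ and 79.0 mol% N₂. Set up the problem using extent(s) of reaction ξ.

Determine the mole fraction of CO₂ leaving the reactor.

0.061

Stoichiometric O₂ = 2 × 192 = 384 mol; O₂ fed = 384 × 1.562 = 599.8 mol.
N₂ fed = 599.8 × 79/21 = 2256 mol.
Fuel reacted = 0.968 × 192 → ξ = 185.9 mol.
Outlet (n = n₀ + ν ξ):
  CH₄: 192 − 1(185.9) = 6.144
  O₂: 599.8 − 2(185.9) = 228.1
  N₂: 2256 (inert)
  CO₂: 0 + 1(185.9) = 185.9
  H₂O: 0 + 2(185.9) = 371.7
Total out = 3048 mol; y_CO₂ = 185.9 / 3048 = 0.06097.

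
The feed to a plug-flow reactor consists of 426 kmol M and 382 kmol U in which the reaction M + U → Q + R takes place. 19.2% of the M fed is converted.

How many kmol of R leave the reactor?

81.8 kmol

M reacted = 0.192 × 426 = 81.79 kmol; ν_M = −1, so ξ = 81.79/1 = 81.79 kmol.
Outlet amounts (n = n₀ + ν ξ):
  M: 426 − 1(81.79) = 344.2
  U: 382 − 1(81.79) = 300.2
  Q: 0 + 1(81.79) = 81.79
  R: 0 + 1(81.79) = 81.79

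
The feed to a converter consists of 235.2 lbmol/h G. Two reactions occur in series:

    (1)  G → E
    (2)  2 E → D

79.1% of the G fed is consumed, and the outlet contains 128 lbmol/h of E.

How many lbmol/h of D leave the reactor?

Conversion of G: G consumed = 1ξ₁ = 0.791 × 235.2 → ξ₁ = 186 lbmol/h.
E balance: n_E = 0 + 1ξ₁ − 2ξ₂ = 128 → ξ₂ = (1·186 − 128)/2 = 29.02 lbmol/h.
Outlet amounts (n = n₀ + Σ ν·ξ):
  G: 235.2 − 1(186) = 49.16
  E: 0 + 1(186) − 2(29.02) = 128
  D: 0 + 1(29.02) = 29.02

29 lbmol/h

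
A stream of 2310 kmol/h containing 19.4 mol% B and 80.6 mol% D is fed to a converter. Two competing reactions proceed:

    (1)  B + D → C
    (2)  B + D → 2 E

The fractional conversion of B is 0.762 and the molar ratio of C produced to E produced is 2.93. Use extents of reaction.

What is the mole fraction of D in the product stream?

Conversion of B: B consumed = 0.762 × 448.1 = 341.5 kmol/h = 1ξ₁ + 1ξ₂.
Selectivity: 1ξ₁ / (2ξ₂) = 2.93 → ξ₁ = 5.86 ξ₂.
Substitute: (1·5.86 + 1) ξ₂ = 341.5 → ξ₂ = 49.78 kmol/h, ξ₁ = 291.7 kmol/h.
Outlet amounts (n = n₀ + Σ ν·ξ):
  B: 448.1 − 1(291.7) − 1(49.78) = 106.7
  D: 1862 − 1(291.7) − 1(49.78) = 1520
  C: 0 + 1(291.7) = 291.7
  E: 0 + 2(49.78) = 99.56
Total out = 2018 kmol/h; y_D = 1520 / 2018 = 0.7533.

0.753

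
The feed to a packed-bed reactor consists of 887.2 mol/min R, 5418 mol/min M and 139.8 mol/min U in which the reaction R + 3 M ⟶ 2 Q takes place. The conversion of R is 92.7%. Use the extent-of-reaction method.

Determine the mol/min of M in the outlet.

2950 mol/min

R reacted = 0.927 × 887.2 = 822.4 mol/min; ν_R = −1, so ξ = 822.4/1 = 822.4 mol/min.
Outlet amounts (n = n₀ + ν ξ):
  R: 887.2 − 1(822.4) = 64.77
  M: 5418 − 3(822.4) = 2951
  Q: 0 + 2(822.4) = 1645
  U: 139.8 (inert)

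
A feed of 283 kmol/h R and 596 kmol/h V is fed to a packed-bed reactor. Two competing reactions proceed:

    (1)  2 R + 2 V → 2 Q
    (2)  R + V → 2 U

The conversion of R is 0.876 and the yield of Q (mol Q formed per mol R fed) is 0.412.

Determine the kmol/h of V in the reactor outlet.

Yield of Q: 2ξ₁ / 283 = 0.412 → ξ₁ = 58.3 kmol/h.
Conversion of R: 2ξ₁ + 1ξ₂ = 0.876 × 283 = 247.9 → ξ₂ = 131.3 kmol/h.
Outlet amounts (n = n₀ + Σ ν·ξ):
  R: 283 − 2(58.3) − 1(131.3) = 35.09
  V: 596 − 2(58.3) − 1(131.3) = 348.1
  Q: 0 + 2(58.3) = 116.6
  U: 0 + 2(131.3) = 262.6

348 kmol/h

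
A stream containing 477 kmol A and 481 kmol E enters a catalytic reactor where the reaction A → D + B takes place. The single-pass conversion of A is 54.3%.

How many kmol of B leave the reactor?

259 kmol

A reacted = 0.543 × 477 = 259 kmol; ν_A = −1, so ξ = 259/1 = 259 kmol.
Outlet amounts (n = n₀ + ν ξ):
  A: 477 − 1(259) = 218
  D: 0 + 1(259) = 259
  B: 0 + 1(259) = 259
  E: 481 (inert)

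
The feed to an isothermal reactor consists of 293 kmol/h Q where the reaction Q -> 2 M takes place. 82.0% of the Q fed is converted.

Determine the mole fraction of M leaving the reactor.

Q reacted = 0.82 × 293 = 240.3 kmol/h; ν_Q = −1, so ξ = 240.3/1 = 240.3 kmol/h.
Outlet amounts (n = n₀ + ν ξ):
  Q: 293 − 1(240.3) = 52.74
  M: 0 + 2(240.3) = 480.5
Total out = 533.3 kmol/h; y_M = 480.5 / 533.3 = 0.9011.

0.901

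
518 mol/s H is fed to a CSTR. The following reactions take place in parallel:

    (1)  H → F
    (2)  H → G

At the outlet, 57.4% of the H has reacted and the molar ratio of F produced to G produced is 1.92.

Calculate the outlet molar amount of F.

196 mol/s

Conversion of H: H consumed = 0.574 × 518 = 297.3 mol/s = 1ξ₁ + 1ξ₂.
Selectivity: 1ξ₁ / (1ξ₂) = 1.92 → ξ₁ = 1.92 ξ₂.
Substitute: (1·1.92 + 1) ξ₂ = 297.3 → ξ₂ = 101.8 mol/s, ξ₁ = 195.5 mol/s.
Outlet amounts (n = n₀ + Σ ν·ξ):
  H: 518 − 1(195.5) − 1(101.8) = 220.7
  F: 0 + 1(195.5) = 195.5
  G: 0 + 1(101.8) = 101.8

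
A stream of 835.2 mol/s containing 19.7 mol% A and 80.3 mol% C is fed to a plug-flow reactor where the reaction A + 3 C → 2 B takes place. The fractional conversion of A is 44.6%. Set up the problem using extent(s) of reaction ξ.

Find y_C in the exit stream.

A reacted = 0.446 × 164.5 = 73.38 mol/s; ν_A = −1, so ξ = 73.38/1 = 73.38 mol/s.
Outlet amounts (n = n₀ + ν ξ):
  A: 164.5 − 1(73.38) = 91.15
  C: 670.7 − 3(73.38) = 450.5
  B: 0 + 2(73.38) = 146.8
Total out = 688.4 mol/s; y_C = 450.5 / 688.4 = 0.6544.

0.654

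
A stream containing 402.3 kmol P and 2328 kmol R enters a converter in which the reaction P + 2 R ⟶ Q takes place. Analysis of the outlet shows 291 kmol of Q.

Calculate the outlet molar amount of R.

1750 kmol

For Q: n = n₀ + 1ξ → 291 = 0 + 1ξ, giving ξ = 291 kmol.
Outlet amounts (n = n₀ + ν ξ):
  P: 402.3 − 1(291) = 111.3
  R: 2328 − 2(291) = 1746
  Q: 0 + 1(291) = 291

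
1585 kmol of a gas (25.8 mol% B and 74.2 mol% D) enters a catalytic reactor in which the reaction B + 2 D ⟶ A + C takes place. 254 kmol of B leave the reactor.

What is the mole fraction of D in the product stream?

0.606

For B: n = n₀ − 1ξ → 254 = 408.9 − 1ξ, giving ξ = 154.9 kmol.
Outlet amounts (n = n₀ + ν ξ):
  B: 408.9 − 1(154.9) = 254
  D: 1176 − 2(154.9) = 866.2
  A: 0 + 1(154.9) = 154.9
  C: 0 + 1(154.9) = 154.9
Total out = 1430 kmol; y_D = 866.2 / 1430 = 0.6057.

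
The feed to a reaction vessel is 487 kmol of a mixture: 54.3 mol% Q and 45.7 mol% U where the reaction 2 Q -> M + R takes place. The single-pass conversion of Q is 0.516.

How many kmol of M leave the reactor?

68.2 kmol

Q reacted = 0.516 × 264.4 = 136.5 kmol; ν_Q = −2, so ξ = 136.5/2 = 68.23 kmol.
Outlet amounts (n = n₀ + ν ξ):
  Q: 264.4 − 2(68.23) = 128
  M: 0 + 1(68.23) = 68.23
  R: 0 + 1(68.23) = 68.23
  U: 222.6 (inert)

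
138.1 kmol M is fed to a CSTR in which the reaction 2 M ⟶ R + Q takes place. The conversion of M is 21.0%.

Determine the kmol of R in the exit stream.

M reacted = 0.21 × 138.1 = 29 kmol; ν_M = −2, so ξ = 29/2 = 14.5 kmol.
Outlet amounts (n = n₀ + ν ξ):
  M: 138.1 − 2(14.5) = 109.1
  R: 0 + 1(14.5) = 14.5
  Q: 0 + 1(14.5) = 14.5

14.5 kmol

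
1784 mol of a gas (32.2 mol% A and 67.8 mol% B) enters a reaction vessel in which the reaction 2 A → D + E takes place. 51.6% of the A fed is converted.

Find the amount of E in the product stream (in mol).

A reacted = 0.516 × 574.4 = 296.4 mol; ν_A = −2, so ξ = 296.4/2 = 148.2 mol.
Outlet amounts (n = n₀ + ν ξ):
  A: 574.4 − 2(148.2) = 278
  D: 0 + 1(148.2) = 148.2
  E: 0 + 1(148.2) = 148.2
  B: 1210 (inert)

148 mol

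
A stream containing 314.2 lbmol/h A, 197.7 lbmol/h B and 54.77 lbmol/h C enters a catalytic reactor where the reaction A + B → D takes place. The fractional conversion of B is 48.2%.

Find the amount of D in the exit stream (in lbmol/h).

95.3 lbmol/h

B reacted = 0.482 × 197.7 = 95.29 lbmol/h; ν_B = −1, so ξ = 95.29/1 = 95.29 lbmol/h.
Outlet amounts (n = n₀ + ν ξ):
  A: 314.2 − 1(95.29) = 218.9
  B: 197.7 − 1(95.29) = 102.4
  D: 0 + 1(95.29) = 95.29
  C: 54.77 (inert)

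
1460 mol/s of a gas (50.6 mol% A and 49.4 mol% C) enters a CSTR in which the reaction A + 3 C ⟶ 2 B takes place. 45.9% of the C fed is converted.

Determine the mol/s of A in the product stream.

C reacted = 0.459 × 721.2 = 331 mol/s; ν_C = −3, so ξ = 331/3 = 110.3 mol/s.
Outlet amounts (n = n₀ + ν ξ):
  A: 738.8 − 1(110.3) = 628.4
  C: 721.2 − 3(110.3) = 390.2
  B: 0 + 2(110.3) = 220.7

628 mol/s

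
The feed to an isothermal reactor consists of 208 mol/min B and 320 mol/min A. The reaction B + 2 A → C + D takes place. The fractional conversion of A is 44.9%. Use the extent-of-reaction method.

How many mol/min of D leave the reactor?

71.8 mol/min

A reacted = 0.449 × 320 = 143.7 mol/min; ν_A = −2, so ξ = 143.7/2 = 71.84 mol/min.
Outlet amounts (n = n₀ + ν ξ):
  B: 208 − 1(71.84) = 136.2
  A: 320 − 2(71.84) = 176.3
  C: 0 + 1(71.84) = 71.84
  D: 0 + 1(71.84) = 71.84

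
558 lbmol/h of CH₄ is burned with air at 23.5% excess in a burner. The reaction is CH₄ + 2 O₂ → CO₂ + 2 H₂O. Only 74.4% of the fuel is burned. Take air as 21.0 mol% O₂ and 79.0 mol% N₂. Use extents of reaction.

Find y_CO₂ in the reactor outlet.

Stoichiometric O₂ = 2 × 558 = 1116 lbmol/h; O₂ fed = 1116 × 1.235 = 1378 lbmol/h.
N₂ fed = 1378 × 79/21 = 5185 lbmol/h.
Fuel reacted = 0.744 × 558 → ξ = 415.2 lbmol/h.
Outlet (n = n₀ + ν ξ):
  CH₄: 558 − 1(415.2) = 142.8
  O₂: 1378 − 2(415.2) = 548
  N₂: 5185 (inert)
  CO₂: 0 + 1(415.2) = 415.2
  H₂O: 0 + 2(415.2) = 830.3
Total out = 7121 lbmol/h; y_CO₂ = 415.2 / 7121 = 0.0583.

0.0583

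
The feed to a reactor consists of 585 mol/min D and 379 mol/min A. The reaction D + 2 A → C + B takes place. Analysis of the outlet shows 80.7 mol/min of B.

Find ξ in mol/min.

For B: n = n₀ + 1ξ → 80.7 = 0 + 1ξ, giving ξ = 80.7 mol/min.
Outlet amounts (n = n₀ + ν ξ):
  D: 585 − 1(80.7) = 504.3
  A: 379 − 2(80.7) = 217.6
  C: 0 + 1(80.7) = 80.7
  B: 0 + 1(80.7) = 80.7

ξ = 80.7 mol/min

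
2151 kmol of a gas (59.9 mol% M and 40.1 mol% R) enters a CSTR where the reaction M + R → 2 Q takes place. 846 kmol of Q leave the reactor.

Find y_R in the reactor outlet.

0.204

For Q: n = n₀ + 2ξ → 846 = 0 + 2ξ, giving ξ = 423 kmol.
Outlet amounts (n = n₀ + ν ξ):
  M: 1288 − 1(423) = 865.4
  R: 862.6 − 1(423) = 439.6
  Q: 0 + 2(423) = 846
Total out = 2151 kmol; y_R = 439.6 / 2151 = 0.2043.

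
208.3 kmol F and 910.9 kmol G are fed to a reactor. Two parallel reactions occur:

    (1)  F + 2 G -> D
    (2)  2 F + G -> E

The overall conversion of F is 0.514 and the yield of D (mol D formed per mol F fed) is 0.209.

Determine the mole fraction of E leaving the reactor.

Yield of D: 1ξ₁ / 208.3 = 0.209 → ξ₁ = 43.53 kmol.
Conversion of F: 1ξ₁ + 2ξ₂ = 0.514 × 208.3 = 107.1 → ξ₂ = 31.77 kmol.
Outlet amounts (n = n₀ + Σ ν·ξ):
  F: 208.3 − 1(43.53) − 2(31.77) = 101.2
  G: 910.9 − 2(43.53) − 1(31.77) = 792.1
  D: 0 + 1(43.53) = 43.53
  E: 0 + 1(31.77) = 31.77
Total out = 968.6 kmol; y_E = 31.77 / 968.6 = 0.0328.

0.0328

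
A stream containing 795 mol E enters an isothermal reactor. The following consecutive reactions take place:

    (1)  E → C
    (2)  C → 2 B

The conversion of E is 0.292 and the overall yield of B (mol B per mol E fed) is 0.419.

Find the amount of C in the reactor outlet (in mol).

65.6 mol

Conversion of E: E consumed = 1ξ₁ = 0.292 × 795 → ξ₁ = 232.1 mol.
Yield of B: 2ξ₂ / 795 = 0.419 → ξ₂ = 166.6 mol.
Outlet amounts (n = n₀ + Σ ν·ξ):
  E: 795 − 1(232.1) = 562.9
  C: 0 + 1(232.1) − 1(166.6) = 65.59
  B: 0 + 2(166.6) = 333.1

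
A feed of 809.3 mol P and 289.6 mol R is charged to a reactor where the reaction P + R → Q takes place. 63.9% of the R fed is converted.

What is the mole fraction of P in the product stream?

R reacted = 0.639 × 289.6 = 185.1 mol; ν_R = −1, so ξ = 185.1/1 = 185.1 mol.
Outlet amounts (n = n₀ + ν ξ):
  P: 809.3 − 1(185.1) = 624.2
  R: 289.6 − 1(185.1) = 104.5
  Q: 0 + 1(185.1) = 185.1
Total out = 913.8 mol; y_P = 624.2 / 913.8 = 0.6831.

0.683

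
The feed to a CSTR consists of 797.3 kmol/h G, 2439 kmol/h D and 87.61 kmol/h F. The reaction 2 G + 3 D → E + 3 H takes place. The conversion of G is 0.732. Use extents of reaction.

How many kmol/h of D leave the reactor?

1560 kmol/h

G reacted = 0.732 × 797.3 = 583.6 kmol/h; ν_G = −2, so ξ = 583.6/2 = 291.8 kmol/h.
Outlet amounts (n = n₀ + ν ξ):
  G: 797.3 − 2(291.8) = 213.7
  D: 2439 − 3(291.8) = 1564
  E: 0 + 1(291.8) = 291.8
  H: 0 + 3(291.8) = 875.4
  F: 87.61 (inert)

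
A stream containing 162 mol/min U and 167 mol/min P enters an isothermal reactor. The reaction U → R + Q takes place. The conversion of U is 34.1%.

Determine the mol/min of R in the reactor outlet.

U reacted = 0.341 × 162 = 55.24 mol/min; ν_U = −1, so ξ = 55.24/1 = 55.24 mol/min.
Outlet amounts (n = n₀ + ν ξ):
  U: 162 − 1(55.24) = 106.8
  R: 0 + 1(55.24) = 55.24
  Q: 0 + 1(55.24) = 55.24
  P: 167 (inert)

55.2 mol/min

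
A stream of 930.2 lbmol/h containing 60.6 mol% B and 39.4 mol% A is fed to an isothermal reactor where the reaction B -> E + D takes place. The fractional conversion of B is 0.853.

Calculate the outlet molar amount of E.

B reacted = 0.853 × 563.7 = 480.8 lbmol/h; ν_B = −1, so ξ = 480.8/1 = 480.8 lbmol/h.
Outlet amounts (n = n₀ + ν ξ):
  B: 563.7 − 1(480.8) = 82.86
  E: 0 + 1(480.8) = 480.8
  D: 0 + 1(480.8) = 480.8
  A: 366.5 (inert)

481 lbmol/h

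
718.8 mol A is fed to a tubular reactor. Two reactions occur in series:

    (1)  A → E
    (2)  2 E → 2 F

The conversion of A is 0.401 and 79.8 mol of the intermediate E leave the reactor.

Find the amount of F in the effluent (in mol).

Conversion of A: A consumed = 1ξ₁ = 0.401 × 718.8 → ξ₁ = 288.2 mol.
E balance: n_E = 0 + 1ξ₁ − 2ξ₂ = 79.8 → ξ₂ = (1·288.2 − 79.8)/2 = 104.2 mol.
Outlet amounts (n = n₀ + Σ ν·ξ):
  A: 718.8 − 1(288.2) = 430.6
  E: 0 + 1(288.2) − 2(104.2) = 79.8
  F: 0 + 2(104.2) = 208.4

208 mol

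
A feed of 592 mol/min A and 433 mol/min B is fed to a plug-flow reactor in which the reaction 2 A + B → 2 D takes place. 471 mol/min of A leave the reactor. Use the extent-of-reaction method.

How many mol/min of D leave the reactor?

For A: n = n₀ − 2ξ → 471 = 592 − 2ξ, giving ξ = 60.5 mol/min.
Outlet amounts (n = n₀ + ν ξ):
  A: 592 − 2(60.5) = 471
  B: 433 − 1(60.5) = 372.5
  D: 0 + 2(60.5) = 121

121 mol/min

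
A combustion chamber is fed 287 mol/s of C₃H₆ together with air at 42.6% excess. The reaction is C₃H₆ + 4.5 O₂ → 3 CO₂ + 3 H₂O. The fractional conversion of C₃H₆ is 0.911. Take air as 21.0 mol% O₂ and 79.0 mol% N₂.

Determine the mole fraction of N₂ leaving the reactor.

Stoichiometric O₂ = 4.5 × 287 = 1292 mol/s; O₂ fed = 1292 × 1.426 = 1842 mol/s.
N₂ fed = 1842 × 79/21 = 6928 mol/s.
Fuel reacted = 0.911 × 287 → ξ = 261.5 mol/s.
Outlet (n = n₀ + ν ξ):
  C₃H₆: 287 − 1(261.5) = 25.54
  O₂: 1842 − 4.5(261.5) = 665.1
  N₂: 6928 (inert)
  CO₂: 0 + 3(261.5) = 784.4
  H₂O: 0 + 3(261.5) = 784.4
Total out = 9188 mol/s; y_N₂ = 6928 / 9188 = 0.7541.

0.754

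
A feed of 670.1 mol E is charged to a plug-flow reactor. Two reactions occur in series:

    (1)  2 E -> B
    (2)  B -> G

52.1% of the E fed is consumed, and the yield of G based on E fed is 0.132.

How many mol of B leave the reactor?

86.1 mol

Conversion of E: E consumed = 2ξ₁ = 0.521 × 670.1 → ξ₁ = 174.6 mol.
Yield of G: 1ξ₂ / 670.1 = 0.132 → ξ₂ = 88.45 mol.
Outlet amounts (n = n₀ + Σ ν·ξ):
  E: 670.1 − 2(174.6) = 321
  B: 0 + 1(174.6) − 1(88.45) = 86.11
  G: 0 + 1(88.45) = 88.45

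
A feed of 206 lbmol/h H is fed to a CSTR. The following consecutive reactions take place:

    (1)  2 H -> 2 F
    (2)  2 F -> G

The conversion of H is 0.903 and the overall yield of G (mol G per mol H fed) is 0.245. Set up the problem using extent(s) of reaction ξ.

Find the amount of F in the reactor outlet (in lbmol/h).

Conversion of H: H consumed = 2ξ₁ = 0.903 × 206 → ξ₁ = 93.01 lbmol/h.
Yield of G: 1ξ₂ / 206 = 0.245 → ξ₂ = 50.47 lbmol/h.
Outlet amounts (n = n₀ + Σ ν·ξ):
  H: 206 − 2(93.01) = 19.98
  F: 0 + 2(93.01) − 2(50.47) = 85.08
  G: 0 + 1(50.47) = 50.47

85.1 lbmol/h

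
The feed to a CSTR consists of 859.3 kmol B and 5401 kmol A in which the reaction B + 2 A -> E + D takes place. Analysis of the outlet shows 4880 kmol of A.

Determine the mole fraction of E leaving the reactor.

0.0434

For A: n = n₀ − 2ξ → 4880 = 5401 − 2ξ, giving ξ = 260.5 kmol.
Outlet amounts (n = n₀ + ν ξ):
  B: 859.3 − 1(260.5) = 598.8
  A: 5401 − 2(260.5) = 4880
  E: 0 + 1(260.5) = 260.5
  D: 0 + 1(260.5) = 260.5
Total out = 6000 kmol; y_E = 260.5 / 6000 = 0.04342.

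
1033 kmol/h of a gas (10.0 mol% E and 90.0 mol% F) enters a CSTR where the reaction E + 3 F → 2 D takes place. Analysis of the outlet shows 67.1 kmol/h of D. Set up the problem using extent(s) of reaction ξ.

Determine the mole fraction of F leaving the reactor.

For D: n = n₀ + 2ξ → 67.1 = 0 + 2ξ, giving ξ = 33.55 kmol/h.
Outlet amounts (n = n₀ + ν ξ):
  E: 103.3 − 1(33.55) = 69.75
  F: 929.7 − 3(33.55) = 829.1
  D: 0 + 2(33.55) = 67.1
Total out = 965.9 kmol/h; y_F = 829.1 / 965.9 = 0.8583.

0.858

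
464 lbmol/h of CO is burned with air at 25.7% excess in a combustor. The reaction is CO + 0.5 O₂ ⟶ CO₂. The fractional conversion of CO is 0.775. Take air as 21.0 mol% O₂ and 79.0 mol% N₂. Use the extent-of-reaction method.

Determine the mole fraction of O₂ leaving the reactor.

Stoichiometric O₂ = 0.5 × 464 = 232 lbmol/h; O₂ fed = 232 × 1.257 = 291.6 lbmol/h.
N₂ fed = 291.6 × 79/21 = 1097 lbmol/h.
Fuel reacted = 0.775 × 464 → ξ = 359.6 lbmol/h.
Outlet (n = n₀ + ν ξ):
  CO: 464 − 1(359.6) = 104.4
  O₂: 291.6 − 0.5(359.6) = 111.8
  N₂: 1097 (inert)
  CO₂: 0 + 1(359.6) = 359.6
Total out = 1673 lbmol/h; y_O₂ = 111.8 / 1673 = 0.06684.

0.0668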